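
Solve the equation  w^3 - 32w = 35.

Rearrange: w^3 - 32w - 35 = 0.
Possible rational roots are divisors of -35. Testing w = -5 gives 0, so (w + 5) is a factor.
Divide: w^3 - 32w - 35 = (w + 5)(w^2 - 5w - 7).
Apply the quadratic formula to w^2 - 5w - 7 = 0: w = (5 +/- sqrt(53))/2, i.e. w ~= 6.1401 or w ~= -1.1401.

w = -5 or w = -1.1401 or w = 6.1401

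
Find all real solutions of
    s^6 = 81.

Let u = s^3. The equation becomes u^2 - 81 = 0.
Factor: (u - 9)(u + 9) = 0, so u = 9 or u = -9.
s^3 = 9 gives s = (9)^(1/3) ~= 2.0801.
s^3 = -9 gives s = -(9)^(1/3) ~= -2.0801.

s = -2.0801 or s = 2.0801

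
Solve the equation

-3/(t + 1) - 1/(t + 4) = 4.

t = -4.3229 or t = -1.6771

Multiply both sides by (t + 1)(t + 4):
-3(t + 4) - (t + 1) = 4(t + 1)(t + 4).
Expand and collect terms: 4t² + 24t + 29 = 0.
By the quadratic formula, t = (-24 ± √112) / 8, so t ≈ -1.6771 or t ≈ -4.3229.
Neither value makes a denominator zero (t ≠ -1, t ≠ -4), so both are valid.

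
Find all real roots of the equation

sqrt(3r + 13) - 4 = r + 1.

Isolate the radical: sqrt(3r + 13) = r + 5.
Square both sides: 3r + 13 = (r + 5)^2.
Expand and rearrange: r^2 + 7r + 12 = 0.
Solving gives r = -3 or r = -4.
Check each candidate in the original equation:
  r = -3: sqrt(4) = 2, while r + 5 = 2 — valid.
  r = -4: sqrt(1) = 1, while r + 5 = 1 — valid.

r = -4 or r = -3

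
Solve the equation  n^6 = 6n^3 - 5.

n = 1 or n = 1.71

Let u = n^3. The equation becomes u^2 - 6u + 5 = 0.
Factor: (u - 5)(u - 1) = 0, so u = 5 or u = 1.
n^3 = 5 gives n = (5)^(1/3) ~= 1.71.
n^3 = 1 gives n = 1.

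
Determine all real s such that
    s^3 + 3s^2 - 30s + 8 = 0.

Possible rational roots are divisors of 8. Testing s = 4 gives 0, so (s - 4) is a factor.
Divide: s^3 + 3s^2 - 30s + 8 = (s - 4)(s^2 + 7s - 2).
Apply the quadratic formula to s^2 + 7s - 2 = 0: s = (-7 +/- sqrt(57))/2, i.e. s ~= 0.2749 or s ~= -7.2749.

s = -7.2749 or s = 0.2749 or s = 4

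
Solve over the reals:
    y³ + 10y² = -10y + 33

y = -8.3218 or y = -3 or y = 1.3218

Rearrange: y³ + 10y² + 10y - 33 = 0.
Possible rational roots are divisors of -33. Testing y = -3 gives 0, so (y + 3) is a factor.
Divide: y³ + 10y² + 10y - 33 = (y + 3)(y² + 7y - 11).
Apply the quadratic formula to y² + 7y - 11 = 0: y = (-7 ± √93)/2, i.e. y ≈ 1.3218 or y ≈ -8.3218.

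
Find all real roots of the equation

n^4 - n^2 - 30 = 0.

n = -2.4495 or n = 2.4495

Let u = n^2. The equation becomes u^2 - u - 30 = 0.
Factor: (u + 5)(u - 6) = 0, so u = -5 or u = 6.
n^2 = -5 < 0 has no real solution.
n^2 = 6 gives n = +/-sqrt(6) ~= +/-2.4495.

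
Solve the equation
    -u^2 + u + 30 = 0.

Factor: -1(u - 6)(u + 5) = 0.
So u = 6 or u = -5.

u = -5 or u = 6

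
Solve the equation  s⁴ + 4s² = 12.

Let u = s². The equation becomes u² + 4u - 12 = 0.
Factor: (u - 2)(u + 6) = 0, so u = 2 or u = -6.
s² = 2 gives s = ±√(2) ≈ ±1.4142.
s² = -6 < 0 has no real solution.

s = -1.4142 or s = 1.4142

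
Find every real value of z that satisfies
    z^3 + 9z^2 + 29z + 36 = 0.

Possible rational roots are divisors of 36. Testing z = -4 gives 0, so (z + 4) is a factor.
Divide: z^3 + 9z^2 + 29z + 36 = (z + 4)(z^2 + 5z + 9).
The quadratic z^2 + 5z + 9 has discriminant -11 < 0, so no further real roots.

z = -4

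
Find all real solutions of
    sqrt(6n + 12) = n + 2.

Square both sides: 6n + 12 = (n + 2)^2.
Expand and rearrange: n^2 - 2n - 8 = 0.
Solving gives n = 4 or n = -2.
Check each candidate in the original equation:
  n = 4: sqrt(36) = 6, while n + 2 = 6 — valid.
  n = -2: sqrt(0) = 0, while n + 2 = 0 — valid.

n = -2 or n = 4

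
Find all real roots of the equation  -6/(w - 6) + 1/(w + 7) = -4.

w = -7.2245 or w = 7.4745

Multiply both sides by (w - 6)(w + 7):
-6(w + 7) + (w - 6) = -4(w - 6)(w + 7).
Expand and collect terms: -4w² + w + 216 = 0.
By the quadratic formula, w = (-1 ± √3457) / -8, so w ≈ -7.2245 or w ≈ 7.4745.
Neither value makes a denominator zero (w ≠ 6, w ≠ -7), so both are valid.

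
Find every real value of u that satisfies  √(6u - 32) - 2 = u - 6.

u = 6 or u = 8

Isolate the radical: √(6u - 32) = u - 4.
Square both sides: 6u - 32 = (u - 4)².
Expand and rearrange: u² - 14u + 48 = 0.
Solving gives u = 8 or u = 6.
Check each candidate in the original equation:
  u = 8: √(16) = 4, while u - 4 = 4 — valid.
  u = 6: √(4) = 2, while u - 4 = 2 — valid.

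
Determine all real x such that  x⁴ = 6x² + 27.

x = -3 or x = 3

Let u = x². The equation becomes u² - 6u - 27 = 0.
Factor: (u - 9)(u + 3) = 0, so u = 9 or u = -3.
x² = 9 gives x = ±3.
x² = -3 < 0 has no real solution.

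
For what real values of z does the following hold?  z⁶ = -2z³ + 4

z = -1.4791 or z = 1.0732

Let u = z³. The equation becomes u² + 2u - 4 = 0.
By the quadratic formula, u = -1 + √(5) or u = -√(5) - 1.
z³ = -1 + √(5) gives z = ∛(-1 + √(5)) ≈ 1.0732.
z³ = -√(5) - 1 gives z = -∛(1 + √(5)) ≈ -1.4791.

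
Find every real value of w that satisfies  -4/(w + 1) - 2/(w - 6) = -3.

Multiply both sides by (w + 1)(w - 6):
-4(w - 6) - 2(w + 1) = -3(w + 1)(w - 6).
Expand and collect terms: -3w² + 21w - 4 = 0.
By the quadratic formula, w = (-21 ± √393) / -6, so w ≈ 0.196 or w ≈ 6.804.
Neither value makes a denominator zero (w ≠ -1, w ≠ 6), so both are valid.

w = 0.196 or w = 6.804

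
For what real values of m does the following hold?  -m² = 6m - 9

Rearrange to standard form: -m² - 6m + 9 = 0.
Discriminant: (-6)² − 4·(-1)·9 = 72.
Quadratic formula: m = (6 ± √72) / (-2).
So m = -3·√(2) - 3 ≈ -7.2426 or m = -3 + 3·√(2) ≈ 1.2426.

m = -7.2426 or m = 1.2426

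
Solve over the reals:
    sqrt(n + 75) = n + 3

n = 6

Square both sides: n + 75 = (n + 3)^2.
Expand and rearrange: n^2 + 5n - 66 = 0.
Solving gives n = 6 or n = -11.
Check each candidate in the original equation:
  n = 6: sqrt(81) = 9, while n + 3 = 9 — valid.
  n = -11: sqrt(64) = 8, while n + 3 = -8 — extraneous.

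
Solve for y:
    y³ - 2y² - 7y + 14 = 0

Possible rational roots are divisors of 14. Testing y = 2 gives 0, so (y - 2) is a factor.
Divide: y³ - 2y² - 7y + 14 = (y - 2)(y² - 7).
Apply the quadratic formula to y² - 7 = 0: y = (0 ± √28)/2, i.e. y ≈ 2.6458 or y ≈ -2.6458.

y = -2.6458 or y = 2 or y = 2.6458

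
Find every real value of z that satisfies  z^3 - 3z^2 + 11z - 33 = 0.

z = 3

Possible rational roots are divisors of -33. Testing z = 3 gives 0, so (z - 3) is a factor.
Divide: z^3 - 3z^2 + 11z - 33 = (z - 3)(z^2 + 11).
The quadratic z^2 + 11 has discriminant -44 < 0, so no further real roots.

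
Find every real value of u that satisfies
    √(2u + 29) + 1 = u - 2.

u = 10

Isolate the radical: √(2u + 29) = u - 3.
Square both sides: 2u + 29 = (u - 3)².
Expand and rearrange: u² - 8u - 20 = 0.
Solving gives u = 10 or u = -2.
Check each candidate in the original equation:
  u = 10: √(49) = 7, while u - 3 = 7 — valid.
  u = -2: √(25) = 5, while u - 3 = -5 — extraneous.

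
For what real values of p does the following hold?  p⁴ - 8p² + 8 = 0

Let u = p². The equation becomes u² - 8u + 8 = 0.
By the quadratic formula, u = 2·√(2) + 4 or u = 4 - 2·√(2).
p² = 2·√(2) + 4 gives p = ±√(2·√(2) + 4) ≈ ±2.6131.
p² = 4 - 2·√(2) gives p = ±√(4 - 2·√(2)) ≈ ±1.0824.

p = -2.6131 or p = -1.0824 or p = 1.0824 or p = 2.6131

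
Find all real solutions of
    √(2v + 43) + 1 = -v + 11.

v = 3

Isolate the radical: √(2v + 43) = -v + 10.
Square both sides: 2v + 43 = (-v + 10)².
Expand and rearrange: v² - 22v + 57 = 0.
Solving gives v = 19 or v = 3.
Check each candidate in the original equation:
  v = 19: √(81) = 9, while -v + 10 = -9 — extraneous.
  v = 3: √(49) = 7, while -v + 10 = 7 — valid.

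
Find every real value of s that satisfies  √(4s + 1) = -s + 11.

Square both sides: 4s + 1 = (-s + 11)².
Expand and rearrange: s² - 26s + 120 = 0.
Solving gives s = 20 or s = 6.
Check each candidate in the original equation:
  s = 20: √(81) = 9, while -s + 11 = -9 — extraneous.
  s = 6: √(25) = 5, while -s + 11 = 5 — valid.

s = 6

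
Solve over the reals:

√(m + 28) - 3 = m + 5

m = -3

Isolate the radical: √(m + 28) = m + 8.
Square both sides: m + 28 = (m + 8)².
Expand and rearrange: m² + 15m + 36 = 0.
Solving gives m = -3 or m = -12.
Check each candidate in the original equation:
  m = -3: √(25) = 5, while m + 8 = 5 — valid.
  m = -12: √(16) = 4, while m + 8 = -4 — extraneous.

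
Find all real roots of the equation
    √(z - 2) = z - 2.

Square both sides: z - 2 = (z - 2)².
Expand and rearrange: z² - 5z + 6 = 0.
Solving gives z = 3 or z = 2.
Check each candidate in the original equation:
  z = 3: √(1) = 1, while z - 2 = 1 — valid.
  z = 2: √(0) = 0, while z - 2 = 0 — valid.

z = 2 or z = 3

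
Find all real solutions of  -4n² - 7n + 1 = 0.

n = -1.8828 or n = 0.1328

Discriminant: (-7)² − 4·(-4)·1 = 65.
Quadratic formula: n = (7 ± √65) / (-8).
So n = -√(65)/8 - 7/8 ≈ -1.8828 or n = -7/8 + √(65)/8 ≈ 0.1328.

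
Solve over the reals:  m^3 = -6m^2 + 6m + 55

m = -5 or m = -3.8541 or m = 2.8541

Rearrange: m^3 + 6m^2 - 6m - 55 = 0.
Possible rational roots are divisors of -55. Testing m = -5 gives 0, so (m + 5) is a factor.
Divide: m^3 + 6m^2 - 6m - 55 = (m + 5)(m^2 + m - 11).
Apply the quadratic formula to m^2 + m - 11 = 0: m = (-1 +/- sqrt(45))/2, i.e. m ~= 2.8541 or m ~= -3.8541.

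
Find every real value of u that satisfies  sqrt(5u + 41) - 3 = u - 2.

Isolate the radical: sqrt(5u + 41) = u + 1.
Square both sides: 5u + 41 = (u + 1)^2.
Expand and rearrange: u^2 - 3u - 40 = 0.
Solving gives u = 8 or u = -5.
Check each candidate in the original equation:
  u = 8: sqrt(81) = 9, while u + 1 = 9 — valid.
  u = -5: sqrt(16) = 4, while u + 1 = -4 — extraneous.

u = 8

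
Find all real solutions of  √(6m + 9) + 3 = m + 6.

m = 0

Isolate the radical: √(6m + 9) = m + 3.
Square both sides: 6m + 9 = (m + 3)².
Expand and rearrange: m² = 0.
This gives the repeated root m = 0.
Check in the original equation:
  m = 0: √(9) = 3, while m + 3 = 3 — valid.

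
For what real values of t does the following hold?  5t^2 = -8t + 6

t = -2.1565 or t = 0.5565

Rearrange to standard form: 5t^2 + 8t - 6 = 0.
Discriminant: (8)^2 - 4*5*(-6) = 184.
Quadratic formula: t = (-8 +/- sqrt(184)) / 10.
So t = -4/5 + sqrt(46)/5 ~= 0.5565 or t = -sqrt(46)/5 - 4/5 ~= -2.1565.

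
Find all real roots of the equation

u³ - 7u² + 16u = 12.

Rearrange: u³ - 7u² + 16u - 12 = 0.
Possible rational roots are divisors of -12. Testing u = 3 gives 0, so (u - 3) is a factor.
Divide: u³ - 7u² + 16u - 12 = (u - 3)(u² - 4u + 4).
The quadratic has the repeated root u = 2.

u = 2 or u = 3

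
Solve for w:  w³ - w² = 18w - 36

Rearrange: w³ - w² - 18w + 36 = 0.
Possible rational roots are divisors of 36. Testing w = 3 gives 0, so (w - 3) is a factor.
Divide: w³ - w² - 18w + 36 = (w - 3)(w² + 2w - 12).
Apply the quadratic formula to w² + 2w - 12 = 0: w = (-2 ± √52)/2, i.e. w ≈ 2.6056 or w ≈ -4.6056.

w = -4.6056 or w = 2.6056 or w = 3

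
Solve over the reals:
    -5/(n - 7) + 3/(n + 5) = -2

Multiply both sides by (n - 7)(n + 5):
-5(n + 5) + 3(n - 7) = -2(n - 7)(n + 5).
Expand and collect terms: -2n² + 6n + 116 = 0.
By the quadratic formula, n = (-6 ± √964) / -4, so n ≈ -6.2621 or n ≈ 9.2621.
Neither value makes a denominator zero (n ≠ 7, n ≠ -5), so both are valid.

n = -6.2621 or n = 9.2621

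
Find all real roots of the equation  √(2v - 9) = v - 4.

Square both sides: 2v - 9 = (v - 4)².
Expand and rearrange: v² - 10v + 25 = 0.
This gives the repeated root v = 5.
Check in the original equation:
  v = 5: √(1) = 1, while v - 4 = 1 — valid.

v = 5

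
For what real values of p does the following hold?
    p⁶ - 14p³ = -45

Let u = p³. The equation becomes u² - 14u + 45 = 0.
Factor: (u - 9)(u - 5) = 0, so u = 9 or u = 5.
p³ = 9 gives p = ∛(9) ≈ 2.0801.
p³ = 5 gives p = ∛(5) ≈ 1.71.

p = 1.71 or p = 2.0801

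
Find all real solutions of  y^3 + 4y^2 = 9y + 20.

y = -5 or y = -1.5616 or y = 2.5616

Rearrange: y^3 + 4y^2 - 9y - 20 = 0.
Possible rational roots are divisors of -20. Testing y = -5 gives 0, so (y + 5) is a factor.
Divide: y^3 + 4y^2 - 9y - 20 = (y + 5)(y^2 - y - 4).
Apply the quadratic formula to y^2 - y - 4 = 0: y = (1 +/- sqrt(17))/2, i.e. y ~= 2.5616 or y ~= -1.5616.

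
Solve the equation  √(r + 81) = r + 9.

Square both sides: r + 81 = (r + 9)².
Expand and rearrange: r² + 17r = 0.
Solving gives r = 0 or r = -17.
Check each candidate in the original equation:
  r = 0: √(81) = 9, while r + 9 = 9 — valid.
  r = -17: √(64) = 8, while r + 9 = -8 — extraneous.

r = 0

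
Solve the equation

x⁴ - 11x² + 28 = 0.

x = -2.6458 or x = -2 or x = 2 or x = 2.6458

Let u = x². The equation becomes u² - 11u + 28 = 0.
Factor: (u - 7)(u - 4) = 0, so u = 7 or u = 4.
x² = 7 gives x = ±√(7) ≈ ±2.6458.
x² = 4 gives x = ±2.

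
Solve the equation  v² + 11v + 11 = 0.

v = -9.8875 or v = -1.1125

Discriminant: (11)² − 4·1·11 = 77.
Quadratic formula: v = (-11 ± √77) / 2.
So v = -11/2 + √(77)/2 ≈ -1.1125 or v = -11/2 - √(77)/2 ≈ -9.8875.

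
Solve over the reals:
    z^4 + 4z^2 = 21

Let u = z^2. The equation becomes u^2 + 4u - 21 = 0.
Factor: (u + 7)(u - 3) = 0, so u = -7 or u = 3.
z^2 = -7 < 0 has no real solution.
z^2 = 3 gives z = +/-sqrt(3) ~= +/-1.7321.

z = -1.7321 or z = 1.7321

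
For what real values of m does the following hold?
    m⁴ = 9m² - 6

Let u = m². The equation becomes u² - 9u + 6 = 0.
By the quadratic formula, u = √(57)/2 + 9/2 or u = 9/2 - √(57)/2.
m² = √(57)/2 + 9/2 gives m = ±√(√(57)/2 + 9/2) ≈ ±2.8766.
m² = 9/2 - √(57)/2 gives m = ±√(9/2 - √(57)/2) ≈ ±0.8515.

m = -2.8766 or m = -0.8515 or m = 0.8515 or m = 2.8766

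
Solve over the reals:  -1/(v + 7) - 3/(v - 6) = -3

Multiply both sides by (v + 7)(v - 6):
-(v - 6) - 3(v + 7) = -3(v + 7)(v - 6).
Expand and collect terms: -3v² + v + 141 = 0.
By the quadratic formula, v = (-1 ± √1693) / -6, so v ≈ -6.691 or v ≈ 7.0243.
Neither value makes a denominator zero (v ≠ -7, v ≠ 6), so both are valid.

v = -6.691 or v = 7.0243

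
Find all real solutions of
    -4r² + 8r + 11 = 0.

Discriminant: (8)² − 4·(-4)·11 = 240.
Quadratic formula: r = (-8 ± √240) / (-8).
So r = 1 - √(15)/2 ≈ -0.9365 or r = 1 + √(15)/2 ≈ 2.9365.

r = -0.9365 or r = 2.9365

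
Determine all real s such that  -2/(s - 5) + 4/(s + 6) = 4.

Multiply both sides by (s - 5)(s + 6):
-2(s + 6) + 4(s - 5) = 4(s - 5)(s + 6).
Expand and collect terms: 4s² + 2s - 88 = 0.
By the quadratic formula, s = (-2 ± √1412) / 8, so s ≈ 4.4471 or s ≈ -4.9471.
Neither value makes a denominator zero (s ≠ 5, s ≠ -6), so both are valid.

s = -4.9471 or s = 4.4471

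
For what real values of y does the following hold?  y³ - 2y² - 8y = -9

Rearrange: y³ - 2y² - 8y + 9 = 0.
Possible rational roots are divisors of 9. Testing y = 1 gives 0, so (y - 1) is a factor.
Divide: y³ - 2y² - 8y + 9 = (y - 1)(y² - y - 9).
Apply the quadratic formula to y² - y - 9 = 0: y = (1 ± √37)/2, i.e. y ≈ 3.5414 or y ≈ -2.5414.

y = -2.5414 or y = 1 or y = 3.5414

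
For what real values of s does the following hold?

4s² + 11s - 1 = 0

Discriminant: (11)² − 4·4·(-1) = 137.
Quadratic formula: s = (-11 ± √137) / 8.
So s = -11/8 + √(137)/8 ≈ 0.0881 or s = -√(137)/8 - 11/8 ≈ -2.8381.

s = -2.8381 or s = 0.0881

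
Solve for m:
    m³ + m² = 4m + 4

m = -2 or m = -1 or m = 2

Rearrange: m³ + m² - 4m - 4 = 0.
Possible rational roots are divisors of -4. Testing m = -2 gives 0, so (m + 2) is a factor.
Divide: m³ + m² - 4m - 4 = (m + 2)(m² - m - 2).
Factor the quadratic: m = 2 or m = -1.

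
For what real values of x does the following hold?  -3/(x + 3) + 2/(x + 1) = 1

Multiply both sides by (x + 3)(x + 1):
-3(x + 1) + 2(x + 3) = (x + 3)(x + 1).
Expand and collect terms: x^2 + 5x = 0.
Factor or apply the quadratic formula: x = 0 or x = -5.
Neither value makes a denominator zero (x != -3, x != -1), so both are valid.

x = -5 or x = 0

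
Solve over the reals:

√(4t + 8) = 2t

Square both sides: 4t + 8 = (2t)².
Expand and rearrange: 4t² - 4t - 8 = 0.
Solving gives t = 2 or t = -1.
Check each candidate in the original equation:
  t = 2: √(16) = 4, while 2t = 4 — valid.
  t = -1: √(4) = 2, while 2t = -2 — extraneous.

t = 2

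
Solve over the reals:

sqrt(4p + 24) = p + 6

Square both sides: 4p + 24 = (p + 6)^2.
Expand and rearrange: p^2 + 8p + 12 = 0.
Solving gives p = -2 or p = -6.
Check each candidate in the original equation:
  p = -2: sqrt(16) = 4, while p + 6 = 4 — valid.
  p = -6: sqrt(0) = 0, while p + 6 = 0 — valid.

p = -6 or p = -2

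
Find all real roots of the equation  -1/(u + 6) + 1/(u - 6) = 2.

u = -6.4807 or u = 6.4807

Multiply both sides by (u + 6)(u - 6):
-(u - 6) + (u + 6) = 2(u + 6)(u - 6).
Expand and collect terms: 2u^2 - 84 = 0.
By the quadratic formula, u = (0 +/- sqrt(672)) / 4, so u ~= 6.4807 or u ~= -6.4807.
Neither value makes a denominator zero (u != -6, u != 6), so both are valid.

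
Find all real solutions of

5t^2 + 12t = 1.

Rearrange to standard form: 5t^2 + 12t - 1 = 0.
Discriminant: (12)^2 - 4*5*(-1) = 164.
Quadratic formula: t = (-12 +/- sqrt(164)) / 10.
So t = -6/5 + sqrt(41)/5 ~= 0.0806 or t = -sqrt(41)/5 - 6/5 ~= -2.4806.

t = -2.4806 or t = 0.0806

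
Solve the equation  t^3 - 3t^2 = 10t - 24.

t = -3 or t = 2 or t = 4

Rearrange: t^3 - 3t^2 - 10t + 24 = 0.
Possible rational roots are divisors of 24. Testing t = 2 gives 0, so (t - 2) is a factor.
Divide: t^3 - 3t^2 - 10t + 24 = (t - 2)(t^2 - t - 12).
Factor the quadratic: t = 4 or t = -3.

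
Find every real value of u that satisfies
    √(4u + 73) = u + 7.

u = 2

Square both sides: 4u + 73 = (u + 7)².
Expand and rearrange: u² + 10u - 24 = 0.
Solving gives u = 2 or u = -12.
Check each candidate in the original equation:
  u = 2: √(81) = 9, while u + 7 = 9 — valid.
  u = -12: √(25) = 5, while u + 7 = -5 — extraneous.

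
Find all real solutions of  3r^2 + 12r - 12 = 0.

r = -4.8284 or r = 0.8284

Discriminant: (12)^2 - 4*3*(-12) = 288.
Quadratic formula: r = (-12 +/- sqrt(288)) / 6.
So r = -2 + 2*sqrt(2) ~= 0.8284 or r = -2*sqrt(2) - 2 ~= -4.8284.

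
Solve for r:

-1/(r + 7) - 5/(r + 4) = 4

Multiply both sides by (r + 7)(r + 4):
-(r + 4) - 5(r + 7) = 4(r + 7)(r + 4).
Expand and collect terms: 4r^2 + 50r + 151 = 0.
By the quadratic formula, r = (-50 +/- sqrt(84)) / 8, so r ~= -5.1044 or r ~= -7.3956.
Neither value makes a denominator zero (r != -7, r != -4), so both are valid.

r = -7.3956 or r = -5.1044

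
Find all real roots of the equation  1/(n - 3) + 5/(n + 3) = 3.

n = -1.4495 or n = 3.4495

Multiply both sides by (n - 3)(n + 3):
(n + 3) + 5(n - 3) = 3(n - 3)(n + 3).
Expand and collect terms: 3n² - 6n - 15 = 0.
By the quadratic formula, n = (6 ± √216) / 6, so n ≈ 3.4495 or n ≈ -1.4495.
Neither value makes a denominator zero (n ≠ 3, n ≠ -3), so both are valid.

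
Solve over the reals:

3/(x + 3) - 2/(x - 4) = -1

x = -5.4772 or x = 5.4772

Multiply both sides by (x + 3)(x - 4):
3(x - 4) - 2(x + 3) = -(x + 3)(x - 4).
Expand and collect terms: -x² + 30 = 0.
By the quadratic formula, x = (0 ± √120) / -2, so x ≈ -5.4772 or x ≈ 5.4772.
Neither value makes a denominator zero (x ≠ -3, x ≠ 4), so both are valid.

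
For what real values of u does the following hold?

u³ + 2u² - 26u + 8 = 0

u = -6.3166 or u = 0.3166 or u = 4

Possible rational roots are divisors of 8. Testing u = 4 gives 0, so (u - 4) is a factor.
Divide: u³ + 2u² - 26u + 8 = (u - 4)(u² + 6u - 2).
Apply the quadratic formula to u² + 6u - 2 = 0: u = (-6 ± √44)/2, i.e. u ≈ 0.3166 or u ≈ -6.3166.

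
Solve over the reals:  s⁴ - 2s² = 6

Let u = s². The equation becomes u² - 2u - 6 = 0.
By the quadratic formula, u = 1 + √(7) or u = 1 - √(7).
s² = 1 + √(7) gives s = ±√(1 + √(7)) ≈ ±1.9094.
s² = 1 - √(7) < 0 has no real solution.

s = -1.9094 or s = 1.9094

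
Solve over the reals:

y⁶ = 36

y = -1.8171 or y = 1.8171

Let u = y³. The equation becomes u² - 36 = 0.
Factor: (u + 6)(u - 6) = 0, so u = -6 or u = 6.
y³ = -6 gives y = -∛(6) ≈ -1.8171.
y³ = 6 gives y = ∛(6) ≈ 1.8171.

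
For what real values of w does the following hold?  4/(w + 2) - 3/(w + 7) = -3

Multiply both sides by (w + 2)(w + 7):
4(w + 7) - 3(w + 2) = -3(w + 2)(w + 7).
Expand and collect terms: -3w² - 28w - 64 = 0.
Factor or apply the quadratic formula: w = -5.3333 or w = -4.
Neither value makes a denominator zero (w ≠ -2, w ≠ -7), so both are valid.

w = -5.3333 or w = -4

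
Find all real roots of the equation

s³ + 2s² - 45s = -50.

s = -8.217 or s = 1.217 or s = 5

Rearrange: s³ + 2s² - 45s + 50 = 0.
Possible rational roots are divisors of 50. Testing s = 5 gives 0, so (s - 5) is a factor.
Divide: s³ + 2s² - 45s + 50 = (s - 5)(s² + 7s - 10).
Apply the quadratic formula to s² + 7s - 10 = 0: s = (-7 ± √89)/2, i.e. s ≈ 1.217 or s ≈ -8.217.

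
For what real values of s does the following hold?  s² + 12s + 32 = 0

s = -8 or s = -4

Factor: (s + 4)(s + 8) = 0.
So s = -4 or s = -8.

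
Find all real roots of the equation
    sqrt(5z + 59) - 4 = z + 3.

z = 1

Isolate the radical: sqrt(5z + 59) = z + 7.
Square both sides: 5z + 59 = (z + 7)^2.
Expand and rearrange: z^2 + 9z - 10 = 0.
Solving gives z = 1 or z = -10.
Check each candidate in the original equation:
  z = 1: sqrt(64) = 8, while z + 7 = 8 — valid.
  z = -10: sqrt(9) = 3, while z + 7 = -3 — extraneous.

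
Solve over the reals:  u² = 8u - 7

u = 1 or u = 7

Bring every term to one side: u² - 8u + 7 = 0.
Factor: (u - 1)(u - 7) = 0.
So u = 1 or u = 7.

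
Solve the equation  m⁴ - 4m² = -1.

m = -1.9319 or m = -0.5176 or m = 0.5176 or m = 1.9319

Let u = m². The equation becomes u² - 4u + 1 = 0.
By the quadratic formula, u = √(3) + 2 or u = 2 - √(3).
m² = √(3) + 2 gives m = ±√(√(3) + 2) ≈ ±1.9319.
m² = 2 - √(3) gives m = ±√(2 - √(3)) ≈ ±0.5176.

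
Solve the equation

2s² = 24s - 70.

s = 5 or s = 7

Bring every term to one side: 2s² - 24s + 70 = 0.
Factor: 2(s - 7)(s - 5) = 0.
So s = 7 or s = 5.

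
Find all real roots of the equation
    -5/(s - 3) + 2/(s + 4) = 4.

s = -3.3781 or s = 1.6281

Multiply both sides by (s - 3)(s + 4):
-5(s + 4) + 2(s - 3) = 4(s - 3)(s + 4).
Expand and collect terms: 4s² + 7s - 22 = 0.
By the quadratic formula, s = (-7 ± √401) / 8, so s ≈ 1.6281 or s ≈ -3.3781.
Neither value makes a denominator zero (s ≠ 3, s ≠ -4), so both are valid.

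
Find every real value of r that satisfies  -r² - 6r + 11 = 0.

Discriminant: (-6)² − 4·(-1)·11 = 80.
Quadratic formula: r = (6 ± √80) / (-2).
So r = -2·√(5) - 3 ≈ -7.4721 or r = -3 + 2·√(5) ≈ 1.4721.

r = -7.4721 or r = 1.4721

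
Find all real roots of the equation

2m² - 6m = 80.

Bring every term to one side: 2m² - 6m - 80 = 0.
Factor: 2(m + 5)(m - 8) = 0.
So m = -5 or m = 8.

m = -5 or m = 8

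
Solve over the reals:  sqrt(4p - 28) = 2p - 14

p = 7 or p = 8

Square both sides: 4p - 28 = (2p - 14)^2.
Expand and rearrange: 4p^2 - 60p + 224 = 0.
Solving gives p = 8 or p = 7.
Check each candidate in the original equation:
  p = 8: sqrt(4) = 2, while 2p - 14 = 2 — valid.
  p = 7: sqrt(0) = 0, while 2p - 14 = 0 — valid.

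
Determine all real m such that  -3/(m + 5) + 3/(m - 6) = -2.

Multiply both sides by (m + 5)(m - 6):
-3(m - 6) + 3(m + 5) = -2(m + 5)(m - 6).
Expand and collect terms: -2m² + 2m + 27 = 0.
By the quadratic formula, m = (-2 ± √220) / -4, so m ≈ -3.2081 or m ≈ 4.2081.
Neither value makes a denominator zero (m ≠ -5, m ≠ 6), so both are valid.

m = -3.2081 or m = 4.2081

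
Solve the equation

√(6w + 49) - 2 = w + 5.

Isolate the radical: √(6w + 49) = w + 7.
Square both sides: 6w + 49 = (w + 7)².
Expand and rearrange: w² + 8w = 0.
Solving gives w = 0 or w = -8.
Check each candidate in the original equation:
  w = 0: √(49) = 7, while w + 7 = 7 — valid.
  w = -8: √(1) = 1, while w + 7 = -1 — extraneous.

w = 0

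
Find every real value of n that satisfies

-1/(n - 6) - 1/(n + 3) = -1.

n = -2.1098 or n = 7.1098

Multiply both sides by (n - 6)(n + 3):
-(n + 3) - (n - 6) = -(n - 6)(n + 3).
Expand and collect terms: -n^2 + 5n + 15 = 0.
By the quadratic formula, n = (-5 +/- sqrt(85)) / -2, so n ~= -2.1098 or n ~= 7.1098.
Neither value makes a denominator zero (n != 6, n != -3), so both are valid.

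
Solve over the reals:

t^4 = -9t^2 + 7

Let u = t^2. The equation becomes u^2 + 9u - 7 = 0.
By the quadratic formula, u = -9/2 + sqrt(109)/2 or u = -sqrt(109)/2 - 9/2.
t^2 = -9/2 + sqrt(109)/2 gives t = +/-sqrt(-9/2 + sqrt(109)/2) ~= +/-0.8486.
t^2 = -sqrt(109)/2 - 9/2 < 0 has no real solution.

t = -0.8486 or t = 0.8486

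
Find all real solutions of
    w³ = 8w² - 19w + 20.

Rearrange: w³ - 8w² + 19w - 20 = 0.
Possible rational roots are divisors of -20. Testing w = 5 gives 0, so (w - 5) is a factor.
Divide: w³ - 8w² + 19w - 20 = (w - 5)(w² - 3w + 4).
The quadratic w² - 3w + 4 has discriminant -7 < 0, so no further real roots.

w = 5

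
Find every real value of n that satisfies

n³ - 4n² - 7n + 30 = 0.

n = -2.7016 or n = 3 or n = 3.7016

Possible rational roots are divisors of 30. Testing n = 3 gives 0, so (n - 3) is a factor.
Divide: n³ - 4n² - 7n + 30 = (n - 3)(n² - n - 10).
Apply the quadratic formula to n² - n - 10 = 0: n = (1 ± √41)/2, i.e. n ≈ 3.7016 or n ≈ -2.7016.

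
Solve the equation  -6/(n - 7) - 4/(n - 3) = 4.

n = 1.614 or n = 5.886

Multiply both sides by (n - 7)(n - 3):
-6(n - 3) - 4(n - 7) = 4(n - 7)(n - 3).
Expand and collect terms: 4n^2 - 30n + 38 = 0.
By the quadratic formula, n = (30 +/- sqrt(292)) / 8, so n ~= 5.886 or n ~= 1.614.
Neither value makes a denominator zero (n != 7, n != 3), so both are valid.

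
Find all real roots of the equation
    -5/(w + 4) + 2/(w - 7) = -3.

Multiply both sides by (w + 4)(w - 7):
-5(w - 7) + 2(w + 4) = -3(w + 4)(w - 7).
Expand and collect terms: -3w² + 12w + 41 = 0.
By the quadratic formula, w = (-12 ± √636) / -6, so w ≈ -2.2032 or w ≈ 6.2032.
Neither value makes a denominator zero (w ≠ -4, w ≠ 7), so both are valid.

w = -2.2032 or w = 6.2032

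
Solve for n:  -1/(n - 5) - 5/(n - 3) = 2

Multiply both sides by (n - 5)(n - 3):
-(n - 3) - 5(n - 5) = 2(n - 5)(n - 3).
Expand and collect terms: 2n^2 - 10n + 2 = 0.
By the quadratic formula, n = (10 +/- sqrt(84)) / 4, so n ~= 4.7913 or n ~= 0.2087.
Neither value makes a denominator zero (n != 5, n != 3), so both are valid.

n = 0.2087 or n = 4.7913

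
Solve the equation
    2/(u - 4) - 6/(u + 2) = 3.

Multiply both sides by (u - 4)(u + 2):
2(u + 2) - 6(u - 4) = 3(u - 4)(u + 2).
Expand and collect terms: 3u^2 - 2u - 52 = 0.
By the quadratic formula, u = (2 +/- sqrt(628)) / 6, so u ~= 4.51 or u ~= -3.8433.
Neither value makes a denominator zero (u != 4, u != -2), so both are valid.

u = -3.8433 or u = 4.51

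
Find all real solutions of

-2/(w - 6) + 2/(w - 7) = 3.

w = 5.5426 or w = 7.4574

Multiply both sides by (w - 6)(w - 7):
-2(w - 7) + 2(w - 6) = 3(w - 6)(w - 7).
Expand and collect terms: 3w² - 39w + 124 = 0.
By the quadratic formula, w = (39 ± √33) / 6, so w ≈ 7.4574 or w ≈ 5.5426.
Neither value makes a denominator zero (w ≠ 6, w ≠ 7), so both are valid.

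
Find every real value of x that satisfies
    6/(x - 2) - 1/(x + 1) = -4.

Multiply both sides by (x - 2)(x + 1):
6(x + 1) - (x - 2) = -4(x - 2)(x + 1).
Expand and collect terms: -4x^2 - x = 0.
Factor or apply the quadratic formula: x = -0.25 or x = 0.
Neither value makes a denominator zero (x != 2, x != -1), so both are valid.

x = -0.25 or x = 0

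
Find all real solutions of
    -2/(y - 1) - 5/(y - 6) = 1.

Multiply both sides by (y - 1)(y - 6):
-2(y - 6) - 5(y - 1) = (y - 1)(y - 6).
Expand and collect terms: y^2 - 11 = 0.
By the quadratic formula, y = (0 +/- sqrt(44)) / 2, so y ~= 3.3166 or y ~= -3.3166.
Neither value makes a denominator zero (y != 1, y != 6), so both are valid.

y = -3.3166 or y = 3.3166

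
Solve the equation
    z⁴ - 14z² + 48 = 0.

z = -2.8284 or z = -2.4495 or z = 2.4495 or z = 2.8284

Let u = z². The equation becomes u² - 14u + 48 = 0.
Factor: (u - 6)(u - 8) = 0, so u = 6 or u = 8.
z² = 6 gives z = ±√(6) ≈ ±2.4495.
z² = 8 gives z = ±2·√(2) ≈ ±2.8284.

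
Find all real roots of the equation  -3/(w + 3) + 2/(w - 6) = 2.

w = -4.3681 or w = 6.8681

Multiply both sides by (w + 3)(w - 6):
-3(w - 6) + 2(w + 3) = 2(w + 3)(w - 6).
Expand and collect terms: 2w² - 5w - 60 = 0.
By the quadratic formula, w = (5 ± √505) / 4, so w ≈ 6.8681 or w ≈ -4.3681.
Neither value makes a denominator zero (w ≠ -3, w ≠ 6), so both are valid.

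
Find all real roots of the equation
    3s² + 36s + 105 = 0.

s = -7 or s = -5

Factor: 3(s + 5)(s + 7) = 0.
So s = -5 or s = -7.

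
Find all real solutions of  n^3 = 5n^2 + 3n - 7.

n = -1.3166 or n = 1 or n = 5.3166

Rearrange: n^3 - 5n^2 - 3n + 7 = 0.
Possible rational roots are divisors of 7. Testing n = 1 gives 0, so (n - 1) is a factor.
Divide: n^3 - 5n^2 - 3n + 7 = (n - 1)(n^2 - 4n - 7).
Apply the quadratic formula to n^2 - 4n - 7 = 0: n = (4 +/- sqrt(44))/2, i.e. n ~= 5.3166 or n ~= -1.3166.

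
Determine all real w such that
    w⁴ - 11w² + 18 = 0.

Let u = w². The equation becomes u² - 11u + 18 = 0.
Factor: (u - 9)(u - 2) = 0, so u = 9 or u = 2.
w² = 9 gives w = ±3.
w² = 2 gives w = ±√(2) ≈ ±1.4142.

w = -3 or w = -1.4142 or w = 1.4142 or w = 3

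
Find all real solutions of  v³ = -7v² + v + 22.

v = -6.6533 or v = -2 or v = 1.6533

Rearrange: v³ + 7v² - v - 22 = 0.
Possible rational roots are divisors of -22. Testing v = -2 gives 0, so (v + 2) is a factor.
Divide: v³ + 7v² - v - 22 = (v + 2)(v² + 5v - 11).
Apply the quadratic formula to v² + 5v - 11 = 0: v = (-5 ± √69)/2, i.e. v ≈ 1.6533 or v ≈ -6.6533.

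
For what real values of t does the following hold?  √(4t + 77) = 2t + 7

Square both sides: 4t + 77 = (2t + 7)².
Expand and rearrange: 4t² + 24t - 28 = 0.
Solving gives t = 1 or t = -7.
Check each candidate in the original equation:
  t = 1: √(81) = 9, while 2t + 7 = 9 — valid.
  t = -7: √(49) = 7, while 2t + 7 = -7 — extraneous.

t = 1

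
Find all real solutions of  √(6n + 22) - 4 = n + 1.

n = -3 or n = -1

Isolate the radical: √(6n + 22) = n + 5.
Square both sides: 6n + 22 = (n + 5)².
Expand and rearrange: n² + 4n + 3 = 0.
Solving gives n = -1 or n = -3.
Check each candidate in the original equation:
  n = -1: √(16) = 4, while n + 5 = 4 — valid.
  n = -3: √(4) = 2, while n + 5 = 2 — valid.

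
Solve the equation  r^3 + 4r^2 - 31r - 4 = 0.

Possible rational roots are divisors of -4. Testing r = 4 gives 0, so (r - 4) is a factor.
Divide: r^3 + 4r^2 - 31r - 4 = (r - 4)(r^2 + 8r + 1).
Apply the quadratic formula to r^2 + 8r + 1 = 0: r = (-8 +/- sqrt(60))/2, i.e. r ~= -0.127 or r ~= -7.873.

r = -7.873 or r = -0.127 or r = 4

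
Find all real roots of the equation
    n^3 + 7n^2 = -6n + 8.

n = -5.7016 or n = -2 or n = 0.7016

Rearrange: n^3 + 7n^2 + 6n - 8 = 0.
Possible rational roots are divisors of -8. Testing n = -2 gives 0, so (n + 2) is a factor.
Divide: n^3 + 7n^2 + 6n - 8 = (n + 2)(n^2 + 5n - 4).
Apply the quadratic formula to n^2 + 5n - 4 = 0: n = (-5 +/- sqrt(41))/2, i.e. n ~= 0.7016 or n ~= -5.7016.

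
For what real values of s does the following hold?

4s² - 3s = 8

Rearrange to standard form: 4s² - 3s - 8 = 0.
Discriminant: (-3)² − 4·4·(-8) = 137.
Quadratic formula: s = (3 ± √137) / 8.
So s = 3/8 + √(137)/8 ≈ 1.8381 or s = 3/8 - √(137)/8 ≈ -1.0881.

s = -1.0881 or s = 1.8381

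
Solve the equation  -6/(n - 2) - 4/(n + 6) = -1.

n = -4 or n = 10

Multiply both sides by (n - 2)(n + 6):
-6(n + 6) - 4(n - 2) = -(n - 2)(n + 6).
Expand and collect terms: -n^2 + 6n + 40 = 0.
Factor or apply the quadratic formula: n = -4 or n = 10.
Neither value makes a denominator zero (n != 2, n != -6), so both are valid.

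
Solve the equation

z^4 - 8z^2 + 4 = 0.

Let u = z^2. The equation becomes u^2 - 8u + 4 = 0.
By the quadratic formula, u = 2*sqrt(3) + 4 or u = 4 - 2*sqrt(3).
z^2 = 2*sqrt(3) + 4 gives z = +/-(1 + sqrt(3)) ~= +/-2.7321.
z^2 = 4 - 2*sqrt(3) gives z = +/-(-1 + sqrt(3)) ~= +/-0.7321.

z = -2.7321 or z = -0.7321 or z = 0.7321 or z = 2.7321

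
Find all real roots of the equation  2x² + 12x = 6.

x = -6.4641 or x = 0.4641

Rearrange to standard form: 2x² + 12x - 6 = 0.
Discriminant: (12)² − 4·2·(-6) = 192.
Quadratic formula: x = (-12 ± √192) / 4.
So x = -3 + 2·√(3) ≈ 0.4641 or x = -2·√(3) - 3 ≈ -6.4641.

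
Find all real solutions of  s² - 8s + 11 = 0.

Discriminant: (-8)² − 4·1·11 = 20.
Quadratic formula: s = (8 ± √20) / 2.
So s = √(5) + 4 ≈ 6.2361 or s = 4 - √(5) ≈ 1.7639.

s = 1.7639 or s = 6.2361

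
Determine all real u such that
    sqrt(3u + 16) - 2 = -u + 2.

u = 0

Isolate the radical: sqrt(3u + 16) = -u + 4.
Square both sides: 3u + 16 = (-u + 4)^2.
Expand and rearrange: u^2 - 11u = 0.
Solving gives u = 11 or u = 0.
Check each candidate in the original equation:
  u = 11: sqrt(49) = 7, while -u + 4 = -7 — extraneous.
  u = 0: sqrt(16) = 4, while -u + 4 = 4 — valid.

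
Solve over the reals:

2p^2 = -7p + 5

p = -4.1085 or p = 0.6085

Rearrange to standard form: 2p^2 + 7p - 5 = 0.
Discriminant: (7)^2 - 4*2*(-5) = 89.
Quadratic formula: p = (-7 +/- sqrt(89)) / 4.
So p = -7/4 + sqrt(89)/4 ~= 0.6085 or p = -sqrt(89)/4 - 7/4 ~= -4.1085.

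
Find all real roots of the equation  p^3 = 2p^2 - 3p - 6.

p = -1

Rearrange: p^3 - 2p^2 + 3p + 6 = 0.
Possible rational roots are divisors of 6. Testing p = -1 gives 0, so (p + 1) is a factor.
Divide: p^3 - 2p^2 + 3p + 6 = (p + 1)(p^2 - 3p + 6).
The quadratic p^2 - 3p + 6 has discriminant -15 < 0, so no further real roots.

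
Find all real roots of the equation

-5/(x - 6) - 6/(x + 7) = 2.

Multiply both sides by (x - 6)(x + 7):
-5(x + 7) - 6(x - 6) = 2(x - 6)(x + 7).
Expand and collect terms: 2x^2 + 13x - 85 = 0.
By the quadratic formula, x = (-13 +/- sqrt(849)) / 4, so x ~= 4.0344 or x ~= -10.5344.
Neither value makes a denominator zero (x != 6, x != -7), so both are valid.

x = -10.5344 or x = 4.0344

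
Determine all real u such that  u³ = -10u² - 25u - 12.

u = -6.3723 or u = -3 or u = -0.6277

Rearrange: u³ + 10u² + 25u + 12 = 0.
Possible rational roots are divisors of 12. Testing u = -3 gives 0, so (u + 3) is a factor.
Divide: u³ + 10u² + 25u + 12 = (u + 3)(u² + 7u + 4).
Apply the quadratic formula to u² + 7u + 4 = 0: u = (-7 ± √33)/2, i.e. u ≈ -0.6277 or u ≈ -6.3723.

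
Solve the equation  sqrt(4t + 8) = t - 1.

Square both sides: 4t + 8 = (t - 1)^2.
Expand and rearrange: t^2 - 6t - 7 = 0.
Solving gives t = 7 or t = -1.
Check each candidate in the original equation:
  t = 7: sqrt(36) = 6, while t - 1 = 6 — valid.
  t = -1: sqrt(4) = 2, while t - 1 = -2 — extraneous.

t = 7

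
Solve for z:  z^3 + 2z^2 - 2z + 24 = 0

Possible rational roots are divisors of 24. Testing z = -4 gives 0, so (z + 4) is a factor.
Divide: z^3 + 2z^2 - 2z + 24 = (z + 4)(z^2 - 2z + 6).
The quadratic z^2 - 2z + 6 has discriminant -20 < 0, so no further real roots.

z = -4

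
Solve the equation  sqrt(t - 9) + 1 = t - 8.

Isolate the radical: sqrt(t - 9) = t - 9.
Square both sides: t - 9 = (t - 9)^2.
Expand and rearrange: t^2 - 19t + 90 = 0.
Solving gives t = 10 or t = 9.
Check each candidate in the original equation:
  t = 10: sqrt(1) = 1, while t - 9 = 1 — valid.
  t = 9: sqrt(0) = 0, while t - 9 = 0 — valid.

t = 9 or t = 10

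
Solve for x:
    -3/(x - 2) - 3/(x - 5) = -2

Multiply both sides by (x - 2)(x - 5):
-3(x - 5) - 3(x - 2) = -2(x - 2)(x - 5).
Expand and collect terms: -2x² + 20x - 41 = 0.
By the quadratic formula, x = (-20 ± √72) / -4, so x ≈ 2.8787 or x ≈ 7.1213.
Neither value makes a denominator zero (x ≠ 2, x ≠ 5), so both are valid.

x = 2.8787 or x = 7.1213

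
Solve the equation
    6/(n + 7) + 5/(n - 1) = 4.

n = -5.7348 or n = 2.4848

Multiply both sides by (n + 7)(n - 1):
6(n - 1) + 5(n + 7) = 4(n + 7)(n - 1).
Expand and collect terms: 4n^2 + 13n - 57 = 0.
By the quadratic formula, n = (-13 +/- sqrt(1081)) / 8, so n ~= 2.4848 or n ~= -5.7348.
Neither value makes a denominator zero (n != -7, n != 1), so both are valid.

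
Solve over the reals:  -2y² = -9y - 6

Rearrange to standard form: -2y² + 9y + 6 = 0.
Discriminant: (9)² − 4·(-2)·6 = 129.
Quadratic formula: y = (-9 ± √129) / (-4).
So y = 9/4 - √(129)/4 ≈ -0.5895 or y = 9/4 + √(129)/4 ≈ 5.0895.

y = -0.5895 or y = 5.0895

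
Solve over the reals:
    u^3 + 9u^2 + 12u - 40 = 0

Possible rational roots are divisors of -40. Testing u = -5 gives 0, so (u + 5) is a factor.
Divide: u^3 + 9u^2 + 12u - 40 = (u + 5)(u^2 + 4u - 8).
Apply the quadratic formula to u^2 + 4u - 8 = 0: u = (-4 +/- sqrt(48))/2, i.e. u ~= 1.4641 or u ~= -5.4641.

u = -5.4641 or u = -5 or u = 1.4641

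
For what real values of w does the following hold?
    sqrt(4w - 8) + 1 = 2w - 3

w = 2 or w = 3

Isolate the radical: sqrt(4w - 8) = 2w - 4.
Square both sides: 4w - 8 = (2w - 4)^2.
Expand and rearrange: 4w^2 - 20w + 24 = 0.
Solving gives w = 3 or w = 2.
Check each candidate in the original equation:
  w = 3: sqrt(4) = 2, while 2w - 4 = 2 — valid.
  w = 2: sqrt(0) = 0, while 2w - 4 = 0 — valid.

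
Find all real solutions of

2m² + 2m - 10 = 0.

m = -2.7913 or m = 1.7913

Discriminant: (2)² − 4·2·(-10) = 84.
Quadratic formula: m = (-2 ± √84) / 4.
So m = -1/2 + √(21)/2 ≈ 1.7913 or m = -√(21)/2 - 1/2 ≈ -2.7913.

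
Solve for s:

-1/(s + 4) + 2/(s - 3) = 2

Multiply both sides by (s + 4)(s - 3):
-(s - 3) + 2(s + 4) = 2(s + 4)(s - 3).
Expand and collect terms: 2s² + s - 35 = 0.
By the quadratic formula, s = (-1 ± √281) / 4, so s ≈ 3.9408 or s ≈ -4.4408.
Neither value makes a denominator zero (s ≠ -4, s ≠ 3), so both are valid.

s = -4.4408 or s = 3.9408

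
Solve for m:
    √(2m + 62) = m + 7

Square both sides: 2m + 62 = (m + 7)².
Expand and rearrange: m² + 12m - 13 = 0.
Solving gives m = 1 or m = -13.
Check each candidate in the original equation:
  m = 1: √(64) = 8, while m + 7 = 8 — valid.
  m = -13: √(36) = 6, while m + 7 = -6 — extraneous.

m = 1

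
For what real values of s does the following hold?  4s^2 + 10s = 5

Rearrange to standard form: 4s^2 + 10s - 5 = 0.
Discriminant: (10)^2 - 4*4*(-5) = 180.
Quadratic formula: s = (-10 +/- sqrt(180)) / 8.
So s = -5/4 + 3*sqrt(5)/4 ~= 0.4271 or s = -3*sqrt(5)/4 - 5/4 ~= -2.9271.

s = -2.9271 or s = 0.4271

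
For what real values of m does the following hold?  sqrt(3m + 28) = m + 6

m = -1

Square both sides: 3m + 28 = (m + 6)^2.
Expand and rearrange: m^2 + 9m + 8 = 0.
Solving gives m = -1 or m = -8.
Check each candidate in the original equation:
  m = -1: sqrt(25) = 5, while m + 6 = 5 — valid.
  m = -8: sqrt(4) = 2, while m + 6 = -2 — extraneous.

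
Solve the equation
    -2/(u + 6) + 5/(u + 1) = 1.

u = -7.099 or u = 3.099

Multiply both sides by (u + 6)(u + 1):
-2(u + 1) + 5(u + 6) = (u + 6)(u + 1).
Expand and collect terms: u² + 4u - 22 = 0.
By the quadratic formula, u = (-4 ± √104) / 2, so u ≈ 3.099 or u ≈ -7.099.
Neither value makes a denominator zero (u ≠ -6, u ≠ -1), so both are valid.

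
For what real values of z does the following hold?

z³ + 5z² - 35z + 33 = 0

Possible rational roots are divisors of 33. Testing z = 3 gives 0, so (z - 3) is a factor.
Divide: z³ + 5z² - 35z + 33 = (z - 3)(z² + 8z - 11).
Apply the quadratic formula to z² + 8z - 11 = 0: z = (-8 ± √108)/2, i.e. z ≈ 1.1962 or z ≈ -9.1962.

z = -9.1962 or z = 1.1962 or z = 3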